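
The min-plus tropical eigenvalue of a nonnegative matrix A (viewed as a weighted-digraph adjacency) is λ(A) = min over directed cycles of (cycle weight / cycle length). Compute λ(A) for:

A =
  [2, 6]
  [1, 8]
λ(A) = 2

Enumerate directed cycles and compute their means (weight / length). Sample:
  cycle 0 → 0: weight = 2, length = 1, mean = 2/1 ≈ 2.000
  cycle 1 → 1: weight = 8, length = 1, mean = 8/1 ≈ 8.000
  cycle 0 → 1 → 0: weight = 7, length = 2, mean = 7/2 ≈ 3.500
  cycle 1 → 0 → 1: weight = 7, length = 2, mean = 7/2 ≈ 3.500
Minimum mean = 2.000, attained e.g. along the cycle 0 → 0 with weight 2 and length 1. So λ(A) = 2/1 = 2.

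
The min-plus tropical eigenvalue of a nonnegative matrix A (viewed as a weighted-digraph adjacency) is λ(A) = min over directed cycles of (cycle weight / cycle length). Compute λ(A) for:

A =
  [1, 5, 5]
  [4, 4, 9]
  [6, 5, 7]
λ(A) = 1

Enumerate directed cycles and compute their means (weight / length). Sample:
  cycle 0 → 0: weight = 1, length = 1, mean = 1/1 ≈ 1.000
  cycle 1 → 1: weight = 4, length = 1, mean = 4/1 ≈ 4.000
  cycle 2 → 2: weight = 7, length = 1, mean = 7/1 ≈ 7.000
  cycle 0 → 1 → 0: weight = 9, length = 2, mean = 9/2 ≈ 4.500
  cycle 0 → 2 → 0: weight = 11, length = 2, mean = 11/2 ≈ 5.500
  cycle 1 → 0 → 1: weight = 9, length = 2, mean = 9/2 ≈ 4.500
Minimum mean = 1.000, attained e.g. along the cycle 0 → 0 with weight 1 and length 1. So λ(A) = 1/1 = 1.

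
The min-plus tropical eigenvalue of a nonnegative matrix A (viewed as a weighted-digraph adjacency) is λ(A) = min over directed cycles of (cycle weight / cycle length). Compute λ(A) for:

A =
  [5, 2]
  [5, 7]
λ(A) = 7/2

Enumerate directed cycles and compute their means (weight / length). Sample:
  cycle 0 → 0: weight = 5, length = 1, mean = 5/1 ≈ 5.000
  cycle 1 → 1: weight = 7, length = 1, mean = 7/1 ≈ 7.000
  cycle 0 → 1 → 0: weight = 7, length = 2, mean = 7/2 ≈ 3.500
  cycle 1 → 0 → 1: weight = 7, length = 2, mean = 7/2 ≈ 3.500
Minimum mean = 3.500, attained e.g. along the cycle 0 → 1 → 0 with weight 7 and length 2. So λ(A) = 7/2 = 7/2.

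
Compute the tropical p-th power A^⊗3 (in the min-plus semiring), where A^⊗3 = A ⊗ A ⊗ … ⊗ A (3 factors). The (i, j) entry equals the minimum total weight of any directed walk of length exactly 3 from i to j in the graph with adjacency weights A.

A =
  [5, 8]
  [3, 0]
A^⊗3 =
  [11, 8]
  [3, 0]

Each entry (A^⊗3)_ij equals the minimum over all length-3 walks i = v_0 → v_1 → … → v_3 = j of Σ_t A[v_t][v_{t+1}]. For example, for (i, j) = (0, 1) we minimise over 4 possible intermediate vertex sequences; the minimum is 8, attained along the walk 0 → 1 → 1 → 1.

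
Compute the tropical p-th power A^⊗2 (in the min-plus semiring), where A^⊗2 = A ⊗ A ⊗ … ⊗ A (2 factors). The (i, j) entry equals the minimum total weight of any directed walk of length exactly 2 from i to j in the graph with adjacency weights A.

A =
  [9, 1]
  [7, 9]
A^⊗2 =
  [8, 10]
  [16, 8]

Each entry (A^⊗2)_ij equals the minimum over all length-2 walks i = v_0 → v_1 → … → v_2 = j of Σ_t A[v_t][v_{t+1}]. For example, for (i, j) = (0, 1) we minimise over 2 possible intermediate vertex sequences; the minimum is 10, attained along the walk 0 → 0 → 1.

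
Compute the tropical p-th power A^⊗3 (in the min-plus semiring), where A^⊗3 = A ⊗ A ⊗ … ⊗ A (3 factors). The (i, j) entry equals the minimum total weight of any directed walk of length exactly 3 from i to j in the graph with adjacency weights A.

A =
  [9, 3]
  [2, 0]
A^⊗3 =
  [5, 3]
  [2, 0]

Each entry (A^⊗3)_ij equals the minimum over all length-3 walks i = v_0 → v_1 → … → v_3 = j of Σ_t A[v_t][v_{t+1}]. For example, for (i, j) = (0, 1) we minimise over 4 possible intermediate vertex sequences; the minimum is 3, attained along the walk 0 → 1 → 1 → 1.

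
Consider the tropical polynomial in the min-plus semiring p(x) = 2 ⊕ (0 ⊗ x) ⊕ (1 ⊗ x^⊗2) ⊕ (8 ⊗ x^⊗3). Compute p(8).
p(8) = 2

A tropical monomial a ⊗ x^⊗i evaluates to a + i · x. Evaluating each term at x = 8:
  Term 0 contributes 2 + 0 · 8 = 2
  Term 1 contributes 0 + 1 · 8 = 8
  Term 2 contributes 1 + 2 · 8 = 17
  Term 3 contributes 8 + 3 · 8 = 32
p(8) = ⊕ of these = min[2, 8, 17, 32] = 2.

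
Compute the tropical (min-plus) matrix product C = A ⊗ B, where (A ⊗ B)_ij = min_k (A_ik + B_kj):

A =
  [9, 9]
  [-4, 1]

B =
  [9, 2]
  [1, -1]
A ⊗ B =
  [10, 8]
  [2, -2]

Apply the min-plus product entry-by-entry:
  C[0][0] = min over k of (A[0][0] + B[0][0] = 9 + 9 = 18, A[0][1] + B[1][0] = 9 + 1 = 10) = 10 (attained at k = 1)
  C[0][1] = min over k of (A[0][0] + B[0][1] = 9 + 2 = 11, A[0][1] + B[1][1] = 9 + -1 = 8) = 8 (attained at k = 1)
  C[1][0] = min over k of (A[1][0] + B[0][0] = -4 + 9 = 5, A[1][1] + B[1][0] = 1 + 1 = 2) = 2 (attained at k = 1)
  C[1][1] = min over k of (A[1][0] + B[0][1] = -4 + 2 = -2, A[1][1] + B[1][1] = 1 + -1 = 0) = -2 (attained at k = 0)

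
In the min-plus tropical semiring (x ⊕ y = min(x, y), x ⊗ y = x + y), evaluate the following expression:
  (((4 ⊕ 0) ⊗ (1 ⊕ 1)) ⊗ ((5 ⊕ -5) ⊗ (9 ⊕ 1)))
(((4 ⊕ 0) ⊗ (1 ⊕ 1)) ⊗ ((5 ⊕ -5) ⊗ (9 ⊕ 1))) = -3

Expand innermost to outermost. Recall ⊕ takes the minimum of its arguments and ⊗ takes their sum. Working out the expression (((4 ⊕ 0) ⊗ (1 ⊕ 1)) ⊗ ((5 ⊕ -5) ⊗ (9 ⊕ 1))) gives -3.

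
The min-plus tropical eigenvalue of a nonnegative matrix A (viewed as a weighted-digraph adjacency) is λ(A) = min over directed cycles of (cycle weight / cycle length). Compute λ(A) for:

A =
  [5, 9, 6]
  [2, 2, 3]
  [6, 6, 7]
λ(A) = 2

Enumerate directed cycles and compute their means (weight / length). Sample:
  cycle 0 → 0: weight = 5, length = 1, mean = 5/1 ≈ 5.000
  cycle 1 → 1: weight = 2, length = 1, mean = 2/1 ≈ 2.000
  cycle 2 → 2: weight = 7, length = 1, mean = 7/1 ≈ 7.000
  cycle 0 → 1 → 0: weight = 11, length = 2, mean = 11/2 ≈ 5.500
  cycle 0 → 2 → 0: weight = 12, length = 2, mean = 12/2 ≈ 6.000
  cycle 1 → 0 → 1: weight = 11, length = 2, mean = 11/2 ≈ 5.500
Minimum mean = 2.000, attained e.g. along the cycle 1 → 1 with weight 2 and length 1. So λ(A) = 2/1 = 2.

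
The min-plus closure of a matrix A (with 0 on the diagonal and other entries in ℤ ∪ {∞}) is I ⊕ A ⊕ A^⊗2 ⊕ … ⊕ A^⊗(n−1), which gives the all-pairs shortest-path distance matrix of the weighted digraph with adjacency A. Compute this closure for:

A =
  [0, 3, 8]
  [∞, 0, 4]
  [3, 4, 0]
Closure =
  [0, 3, 7]
  [7, 0, 4]
  [3, 4, 0]

This is the Floyd-Warshall all-pairs shortest-path computation. For each intermediate vertex k = 0, 1, …, 2, update dist[i][j] ← min(dist[i][j], dist[i][k] + dist[k][j]). The final matrix gives, for each (i, j), the minimum total weight of any directed path from i to j (possibly empty when i = j).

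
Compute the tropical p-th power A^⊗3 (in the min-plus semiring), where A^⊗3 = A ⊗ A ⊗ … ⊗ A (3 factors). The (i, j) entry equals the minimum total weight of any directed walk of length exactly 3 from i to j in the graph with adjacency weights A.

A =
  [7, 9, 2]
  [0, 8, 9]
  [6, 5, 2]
A^⊗3 =
  [7, 9, 6]
  [8, 7, 4]
  [7, 9, 6]

Each entry (A^⊗3)_ij equals the minimum over all length-3 walks i = v_0 → v_1 → … → v_3 = j of Σ_t A[v_t][v_{t+1}]. For example, for (i, j) = (0, 2) we minimise over 9 possible intermediate vertex sequences; the minimum is 6, attained along the walk 0 → 2 → 2 → 2.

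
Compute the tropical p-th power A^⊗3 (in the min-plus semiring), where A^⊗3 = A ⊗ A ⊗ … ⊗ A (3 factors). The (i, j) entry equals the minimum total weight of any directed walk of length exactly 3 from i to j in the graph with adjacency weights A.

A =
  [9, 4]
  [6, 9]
A^⊗3 =
  [19, 14]
  [16, 19]

Each entry (A^⊗3)_ij equals the minimum over all length-3 walks i = v_0 → v_1 → … → v_3 = j of Σ_t A[v_t][v_{t+1}]. For example, for (i, j) = (0, 1) we minimise over 4 possible intermediate vertex sequences; the minimum is 14, attained along the walk 0 → 1 → 0 → 1.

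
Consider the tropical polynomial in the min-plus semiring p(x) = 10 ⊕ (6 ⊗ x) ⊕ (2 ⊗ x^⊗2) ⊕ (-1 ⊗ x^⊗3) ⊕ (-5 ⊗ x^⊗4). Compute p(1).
p(1) = -1

A tropical monomial a ⊗ x^⊗i evaluates to a + i · x. Evaluating each term at x = 1:
  Term 0 contributes 10 + 0 · 1 = 10
  Term 1 contributes 6 + 1 · 1 = 7
  Term 2 contributes 2 + 2 · 1 = 4
  Term 3 contributes -1 + 3 · 1 = 2
  Term 4 contributes -5 + 4 · 1 = -1
p(1) = ⊕ of these = min[10, 7, 4, 2, -1] = -1.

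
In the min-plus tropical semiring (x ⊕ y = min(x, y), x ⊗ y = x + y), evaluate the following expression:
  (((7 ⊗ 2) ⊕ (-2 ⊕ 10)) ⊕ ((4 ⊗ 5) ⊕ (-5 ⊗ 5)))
(((7 ⊗ 2) ⊕ (-2 ⊕ 10)) ⊕ ((4 ⊗ 5) ⊕ (-5 ⊗ 5))) = -2

Expand innermost to outermost. Recall ⊕ takes the minimum of its arguments and ⊗ takes their sum. Working out the expression (((7 ⊗ 2) ⊕ (-2 ⊕ 10)) ⊕ ((4 ⊗ 5) ⊕ (-5 ⊗ 5))) gives -2.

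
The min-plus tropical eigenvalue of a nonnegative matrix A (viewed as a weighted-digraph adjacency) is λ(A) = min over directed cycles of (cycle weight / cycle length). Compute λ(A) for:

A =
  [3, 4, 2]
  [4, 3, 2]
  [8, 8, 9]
λ(A) = 3

Enumerate directed cycles and compute their means (weight / length). Sample:
  cycle 0 → 0: weight = 3, length = 1, mean = 3/1 ≈ 3.000
  cycle 1 → 1: weight = 3, length = 1, mean = 3/1 ≈ 3.000
  cycle 2 → 2: weight = 9, length = 1, mean = 9/1 ≈ 9.000
  cycle 0 → 1 → 0: weight = 8, length = 2, mean = 8/2 ≈ 4.000
  cycle 0 → 2 → 0: weight = 10, length = 2, mean = 10/2 ≈ 5.000
  cycle 1 → 0 → 1: weight = 8, length = 2, mean = 8/2 ≈ 4.000
Minimum mean = 3.000, attained e.g. along the cycle 0 → 0 with weight 3 and length 1. So λ(A) = 3/1 = 3.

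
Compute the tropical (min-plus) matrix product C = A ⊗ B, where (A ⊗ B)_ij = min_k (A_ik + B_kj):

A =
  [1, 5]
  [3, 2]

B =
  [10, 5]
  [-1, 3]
A ⊗ B =
  [4, 6]
  [1, 5]

Apply the min-plus product entry-by-entry:
  C[0][0] = min over k of (A[0][0] + B[0][0] = 1 + 10 = 11, A[0][1] + B[1][0] = 5 + -1 = 4) = 4 (attained at k = 1)
  C[0][1] = min over k of (A[0][0] + B[0][1] = 1 + 5 = 6, A[0][1] + B[1][1] = 5 + 3 = 8) = 6 (attained at k = 0)
  C[1][0] = min over k of (A[1][0] + B[0][0] = 3 + 10 = 13, A[1][1] + B[1][0] = 2 + -1 = 1) = 1 (attained at k = 1)
  C[1][1] = min over k of (A[1][0] + B[0][1] = 3 + 5 = 8, A[1][1] + B[1][1] = 2 + 3 = 5) = 5 (attained at k = 1)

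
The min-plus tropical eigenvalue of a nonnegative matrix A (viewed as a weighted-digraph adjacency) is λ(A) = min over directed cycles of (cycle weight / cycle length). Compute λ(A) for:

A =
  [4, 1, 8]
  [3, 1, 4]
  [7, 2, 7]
λ(A) = 1

Enumerate directed cycles and compute their means (weight / length). Sample:
  cycle 0 → 0: weight = 4, length = 1, mean = 4/1 ≈ 4.000
  cycle 1 → 1: weight = 1, length = 1, mean = 1/1 ≈ 1.000
  cycle 2 → 2: weight = 7, length = 1, mean = 7/1 ≈ 7.000
  cycle 0 → 1 → 0: weight = 4, length = 2, mean = 4/2 ≈ 2.000
  cycle 0 → 2 → 0: weight = 15, length = 2, mean = 15/2 ≈ 7.500
  cycle 1 → 0 → 1: weight = 4, length = 2, mean = 4/2 ≈ 2.000
Minimum mean = 1.000, attained e.g. along the cycle 1 → 1 with weight 1 and length 1. So λ(A) = 1/1 = 1.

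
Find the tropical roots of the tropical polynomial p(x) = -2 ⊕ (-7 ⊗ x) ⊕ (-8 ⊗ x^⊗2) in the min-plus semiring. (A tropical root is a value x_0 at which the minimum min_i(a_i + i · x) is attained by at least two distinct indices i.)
Roots: {1, 5}

Each tropical root is a break point of the lower envelope of the lines y = a_i + i · x (there are 3 lines, with slopes 0, 1, ..., 2). Only the lines that attain the minimum somewhere contribute to roots; other lines are dominated. Here the surviving (envelope) indices are i = 2, i = 1, i = 0.
Intersections between consecutive envelope lines give the roots: for adjacent envelope indices i < j the intersection is x = (a_i − a_j) / (j − i). Reading off the sorted break points: {1, 5}.
Verification: at each break x_0, at least two indices attain the minimum of min_i(a_i + i · x_0).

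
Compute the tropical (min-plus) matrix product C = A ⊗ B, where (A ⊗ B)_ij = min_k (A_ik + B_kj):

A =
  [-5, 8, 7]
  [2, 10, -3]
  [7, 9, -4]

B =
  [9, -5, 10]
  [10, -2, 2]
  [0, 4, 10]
A ⊗ B =
  [4, -10, 5]
  [-3, -3, 7]
  [-4, 0, 6]

Apply the min-plus product entry-by-entry:
  C[0][0] = min over k of (A[0][0] + B[0][0] = -5 + 9 = 4, A[0][1] + B[1][0] = 8 + 10 = 18, A[0][2] + B[2][0] = 7 + 0 = 7) = 4 (attained at k = 0)
  C[0][1] = min over k of (A[0][0] + B[0][1] = -5 + -5 = -10, A[0][1] + B[1][1] = 8 + -2 = 6, A[0][2] + B[2][1] = 7 + 4 = 11) = -10 (attained at k = 0)
  C[0][2] = min over k of (A[0][0] + B[0][2] = -5 + 10 = 5, A[0][1] + B[1][2] = 8 + 2 = 10, A[0][2] + B[2][2] = 7 + 10 = 17) = 5 (attained at k = 0)
  C[1][0] = min over k of (A[1][0] + B[0][0] = 2 + 9 = 11, A[1][1] + B[1][0] = 10 + 10 = 20, A[1][2] + B[2][0] = -3 + 0 = -3) = -3 (attained at k = 2)
  C[1][1] = min over k of (A[1][0] + B[0][1] = 2 + -5 = -3, A[1][1] + B[1][1] = 10 + -2 = 8, A[1][2] + B[2][1] = -3 + 4 = 1) = -3 (attained at k = 0)
  C[1][2] = min over k of (A[1][0] + B[0][2] = 2 + 10 = 12, A[1][1] + B[1][2] = 10 + 2 = 12, A[1][2] + B[2][2] = -3 + 10 = 7) = 7 (attained at k = 2)
  C[2][0] = min over k of (A[2][0] + B[0][0] = 7 + 9 = 16, A[2][1] + B[1][0] = 9 + 10 = 19, A[2][2] + B[2][0] = -4 + 0 = -4) = -4 (attained at k = 2)
  C[2][1] = min over k of (A[2][0] + B[0][1] = 7 + -5 = 2, A[2][1] + B[1][1] = 9 + -2 = 7, A[2][2] + B[2][1] = -4 + 4 = 0) = 0 (attained at k = 2)
  C[2][2] = min over k of (A[2][0] + B[0][2] = 7 + 10 = 17, A[2][1] + B[1][2] = 9 + 2 = 11, A[2][2] + B[2][2] = -4 + 10 = 6) = 6 (attained at k = 2)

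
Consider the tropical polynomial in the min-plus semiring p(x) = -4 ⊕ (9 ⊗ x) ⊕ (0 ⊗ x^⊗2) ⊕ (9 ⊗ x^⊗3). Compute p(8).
p(8) = -4

A tropical monomial a ⊗ x^⊗i evaluates to a + i · x. Evaluating each term at x = 8:
  Term 0 contributes -4 + 0 · 8 = -4
  Term 1 contributes 9 + 1 · 8 = 17
  Term 2 contributes 0 + 2 · 8 = 16
  Term 3 contributes 9 + 3 · 8 = 33
p(8) = ⊕ of these = min[-4, 17, 16, 33] = -4.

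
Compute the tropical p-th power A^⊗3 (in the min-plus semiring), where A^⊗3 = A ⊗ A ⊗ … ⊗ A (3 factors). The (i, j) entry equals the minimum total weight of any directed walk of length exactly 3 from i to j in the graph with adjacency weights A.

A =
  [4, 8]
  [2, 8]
A^⊗3 =
  [12, 16]
  [10, 14]

Each entry (A^⊗3)_ij equals the minimum over all length-3 walks i = v_0 → v_1 → … → v_3 = j of Σ_t A[v_t][v_{t+1}]. For example, for (i, j) = (0, 1) we minimise over 4 possible intermediate vertex sequences; the minimum is 16, attained along the walk 0 → 0 → 0 → 1.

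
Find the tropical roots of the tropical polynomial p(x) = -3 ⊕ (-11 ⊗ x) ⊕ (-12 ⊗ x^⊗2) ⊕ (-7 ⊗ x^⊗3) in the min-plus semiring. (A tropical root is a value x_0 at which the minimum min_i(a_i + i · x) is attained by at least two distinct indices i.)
Roots: {-5, 1, 8}

Each tropical root is a break point of the lower envelope of the lines y = a_i + i · x (there are 4 lines, with slopes 0, 1, ..., 3). Only the lines that attain the minimum somewhere contribute to roots; other lines are dominated. Here the surviving (envelope) indices are i = 3, i = 2, i = 1, i = 0.
Intersections between consecutive envelope lines give the roots: for adjacent envelope indices i < j the intersection is x = (a_i − a_j) / (j − i). Reading off the sorted break points: {-5, 1, 8}.
Verification: at each break x_0, at least two indices attain the minimum of min_i(a_i + i · x_0).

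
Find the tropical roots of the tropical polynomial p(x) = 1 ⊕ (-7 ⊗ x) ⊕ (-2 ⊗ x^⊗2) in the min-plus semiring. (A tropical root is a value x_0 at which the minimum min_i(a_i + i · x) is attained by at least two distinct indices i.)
Roots: {-5, 8}

Each tropical root is a break point of the lower envelope of the lines y = a_i + i · x (there are 3 lines, with slopes 0, 1, ..., 2). Only the lines that attain the minimum somewhere contribute to roots; other lines are dominated. Here the surviving (envelope) indices are i = 2, i = 1, i = 0.
Intersections between consecutive envelope lines give the roots: for adjacent envelope indices i < j the intersection is x = (a_i − a_j) / (j − i). Reading off the sorted break points: {-5, 8}.
Verification: at each break x_0, at least two indices attain the minimum of min_i(a_i + i · x_0).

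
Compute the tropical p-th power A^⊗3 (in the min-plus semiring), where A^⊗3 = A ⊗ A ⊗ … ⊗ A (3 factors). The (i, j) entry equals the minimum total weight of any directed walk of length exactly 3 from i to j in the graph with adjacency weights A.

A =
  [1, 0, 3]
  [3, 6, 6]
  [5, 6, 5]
A^⊗3 =
  [3, 2, 5]
  [5, 4, 7]
  [7, 6, 9]

Each entry (A^⊗3)_ij equals the minimum over all length-3 walks i = v_0 → v_1 → … → v_3 = j of Σ_t A[v_t][v_{t+1}]. For example, for (i, j) = (0, 2) we minimise over 9 possible intermediate vertex sequences; the minimum is 5, attained along the walk 0 → 0 → 0 → 2.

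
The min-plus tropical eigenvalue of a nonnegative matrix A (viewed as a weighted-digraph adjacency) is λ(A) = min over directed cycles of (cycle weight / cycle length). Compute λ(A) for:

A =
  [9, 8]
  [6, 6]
λ(A) = 6

Enumerate directed cycles and compute their means (weight / length). Sample:
  cycle 0 → 0: weight = 9, length = 1, mean = 9/1 ≈ 9.000
  cycle 1 → 1: weight = 6, length = 1, mean = 6/1 ≈ 6.000
  cycle 0 → 1 → 0: weight = 14, length = 2, mean = 14/2 ≈ 7.000
  cycle 1 → 0 → 1: weight = 14, length = 2, mean = 14/2 ≈ 7.000
Minimum mean = 6.000, attained e.g. along the cycle 1 → 1 with weight 6 and length 1. So λ(A) = 6/1 = 6.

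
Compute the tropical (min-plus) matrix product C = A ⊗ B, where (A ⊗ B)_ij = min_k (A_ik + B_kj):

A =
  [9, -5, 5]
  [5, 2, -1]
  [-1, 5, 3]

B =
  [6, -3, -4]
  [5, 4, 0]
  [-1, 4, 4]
A ⊗ B =
  [0, -1, -5]
  [-2, 2, 1]
  [2, -4, -5]

Apply the min-plus product entry-by-entry:
  C[0][0] = min over k of (A[0][0] + B[0][0] = 9 + 6 = 15, A[0][1] + B[1][0] = -5 + 5 = 0, A[0][2] + B[2][0] = 5 + -1 = 4) = 0 (attained at k = 1)
  C[0][1] = min over k of (A[0][0] + B[0][1] = 9 + -3 = 6, A[0][1] + B[1][1] = -5 + 4 = -1, A[0][2] + B[2][1] = 5 + 4 = 9) = -1 (attained at k = 1)
  C[0][2] = min over k of (A[0][0] + B[0][2] = 9 + -4 = 5, A[0][1] + B[1][2] = -5 + 0 = -5, A[0][2] + B[2][2] = 5 + 4 = 9) = -5 (attained at k = 1)
  C[1][0] = min over k of (A[1][0] + B[0][0] = 5 + 6 = 11, A[1][1] + B[1][0] = 2 + 5 = 7, A[1][2] + B[2][0] = -1 + -1 = -2) = -2 (attained at k = 2)
  C[1][1] = min over k of (A[1][0] + B[0][1] = 5 + -3 = 2, A[1][1] + B[1][1] = 2 + 4 = 6, A[1][2] + B[2][1] = -1 + 4 = 3) = 2 (attained at k = 0)
  C[1][2] = min over k of (A[1][0] + B[0][2] = 5 + -4 = 1, A[1][1] + B[1][2] = 2 + 0 = 2, A[1][2] + B[2][2] = -1 + 4 = 3) = 1 (attained at k = 0)
  C[2][0] = min over k of (A[2][0] + B[0][0] = -1 + 6 = 5, A[2][1] + B[1][0] = 5 + 5 = 10, A[2][2] + B[2][0] = 3 + -1 = 2) = 2 (attained at k = 2)
  C[2][1] = min over k of (A[2][0] + B[0][1] = -1 + -3 = -4, A[2][1] + B[1][1] = 5 + 4 = 9, A[2][2] + B[2][1] = 3 + 4 = 7) = -4 (attained at k = 0)
  C[2][2] = min over k of (A[2][0] + B[0][2] = -1 + -4 = -5, A[2][1] + B[1][2] = 5 + 0 = 5, A[2][2] + B[2][2] = 3 + 4 = 7) = -5 (attained at k = 0)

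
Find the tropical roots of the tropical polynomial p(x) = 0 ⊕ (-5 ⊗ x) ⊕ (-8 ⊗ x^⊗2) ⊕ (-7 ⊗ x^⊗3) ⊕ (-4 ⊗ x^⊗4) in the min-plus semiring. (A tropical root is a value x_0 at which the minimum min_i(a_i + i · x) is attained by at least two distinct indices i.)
Roots: {-3, -1, 3, 5}

Each tropical root is a break point of the lower envelope of the lines y = a_i + i · x (there are 5 lines, with slopes 0, 1, ..., 4). Only the lines that attain the minimum somewhere contribute to roots; other lines are dominated. Here the surviving (envelope) indices are i = 4, i = 3, i = 2, i = 1, i = 0.
Intersections between consecutive envelope lines give the roots: for adjacent envelope indices i < j the intersection is x = (a_i − a_j) / (j − i). Reading off the sorted break points: {-3, -1, 3, 5}.
Verification: at each break x_0, at least two indices attain the minimum of min_i(a_i + i · x_0).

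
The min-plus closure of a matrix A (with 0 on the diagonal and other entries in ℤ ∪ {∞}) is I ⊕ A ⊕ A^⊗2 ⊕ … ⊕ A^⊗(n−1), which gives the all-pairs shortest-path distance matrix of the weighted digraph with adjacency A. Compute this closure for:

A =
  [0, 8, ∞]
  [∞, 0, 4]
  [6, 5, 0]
Closure =
  [0, 8, 12]
  [10, 0, 4]
  [6, 5, 0]

This is the Floyd-Warshall all-pairs shortest-path computation. For each intermediate vertex k = 0, 1, …, 2, update dist[i][j] ← min(dist[i][j], dist[i][k] + dist[k][j]). The final matrix gives, for each (i, j), the minimum total weight of any directed path from i to j (possibly empty when i = j).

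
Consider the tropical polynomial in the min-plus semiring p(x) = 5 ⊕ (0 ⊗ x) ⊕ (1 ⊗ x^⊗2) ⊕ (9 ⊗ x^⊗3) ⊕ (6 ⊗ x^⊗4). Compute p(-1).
p(-1) = -1

A tropical monomial a ⊗ x^⊗i evaluates to a + i · x. Evaluating each term at x = -1:
  Term 0 contributes 5 + 0 · -1 = 5
  Term 1 contributes 0 + 1 · -1 = -1
  Term 2 contributes 1 + 2 · -1 = -1
  Term 3 contributes 9 + 3 · -1 = 6
  Term 4 contributes 6 + 4 · -1 = 2
p(-1) = ⊕ of these = min[5, -1, -1, 6, 2] = -1.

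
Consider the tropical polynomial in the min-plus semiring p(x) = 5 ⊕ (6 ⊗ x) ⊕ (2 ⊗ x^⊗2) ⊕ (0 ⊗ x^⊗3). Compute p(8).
p(8) = 5

A tropical monomial a ⊗ x^⊗i evaluates to a + i · x. Evaluating each term at x = 8:
  Term 0 contributes 5 + 0 · 8 = 5
  Term 1 contributes 6 + 1 · 8 = 14
  Term 2 contributes 2 + 2 · 8 = 18
  Term 3 contributes 0 + 3 · 8 = 24
p(8) = ⊕ of these = min[5, 14, 18, 24] = 5.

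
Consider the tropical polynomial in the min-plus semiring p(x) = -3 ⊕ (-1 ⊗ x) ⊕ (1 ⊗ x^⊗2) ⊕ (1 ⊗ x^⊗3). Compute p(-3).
p(-3) = -8

A tropical monomial a ⊗ x^⊗i evaluates to a + i · x. Evaluating each term at x = -3:
  Term 0 contributes -3 + 0 · -3 = -3
  Term 1 contributes -1 + 1 · -3 = -4
  Term 2 contributes 1 + 2 · -3 = -5
  Term 3 contributes 1 + 3 · -3 = -8
p(-3) = ⊕ of these = min[-3, -4, -5, -8] = -8.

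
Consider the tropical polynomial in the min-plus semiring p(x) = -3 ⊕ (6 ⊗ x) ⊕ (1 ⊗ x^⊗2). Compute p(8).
p(8) = -3

A tropical monomial a ⊗ x^⊗i evaluates to a + i · x. Evaluating each term at x = 8:
  Term 0 contributes -3 + 0 · 8 = -3
  Term 1 contributes 6 + 1 · 8 = 14
  Term 2 contributes 1 + 2 · 8 = 17
p(8) = ⊕ of these = min[-3, 14, 17] = -3.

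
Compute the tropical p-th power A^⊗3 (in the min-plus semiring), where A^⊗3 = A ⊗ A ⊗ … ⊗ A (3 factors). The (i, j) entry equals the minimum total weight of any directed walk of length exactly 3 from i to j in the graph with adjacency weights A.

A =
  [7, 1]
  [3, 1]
A^⊗3 =
  [5, 3]
  [5, 3]

Each entry (A^⊗3)_ij equals the minimum over all length-3 walks i = v_0 → v_1 → … → v_3 = j of Σ_t A[v_t][v_{t+1}]. For example, for (i, j) = (0, 1) we minimise over 4 possible intermediate vertex sequences; the minimum is 3, attained along the walk 0 → 1 → 1 → 1.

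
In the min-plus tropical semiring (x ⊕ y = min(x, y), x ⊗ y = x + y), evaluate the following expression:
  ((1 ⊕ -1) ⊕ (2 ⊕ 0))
((1 ⊕ -1) ⊕ (2 ⊕ 0)) = -1

Expand innermost to outermost. Recall ⊕ takes the minimum of its arguments and ⊗ takes their sum. Working out the expression ((1 ⊕ -1) ⊕ (2 ⊕ 0)) gives -1.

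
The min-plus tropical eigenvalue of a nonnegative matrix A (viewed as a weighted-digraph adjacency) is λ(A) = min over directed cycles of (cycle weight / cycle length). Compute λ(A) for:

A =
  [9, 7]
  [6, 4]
λ(A) = 4

Enumerate directed cycles and compute their means (weight / length). Sample:
  cycle 0 → 0: weight = 9, length = 1, mean = 9/1 ≈ 9.000
  cycle 1 → 1: weight = 4, length = 1, mean = 4/1 ≈ 4.000
  cycle 0 → 1 → 0: weight = 13, length = 2, mean = 13/2 ≈ 6.500
  cycle 1 → 0 → 1: weight = 13, length = 2, mean = 13/2 ≈ 6.500
Minimum mean = 4.000, attained e.g. along the cycle 1 → 1 with weight 4 and length 1. So λ(A) = 4/1 = 4.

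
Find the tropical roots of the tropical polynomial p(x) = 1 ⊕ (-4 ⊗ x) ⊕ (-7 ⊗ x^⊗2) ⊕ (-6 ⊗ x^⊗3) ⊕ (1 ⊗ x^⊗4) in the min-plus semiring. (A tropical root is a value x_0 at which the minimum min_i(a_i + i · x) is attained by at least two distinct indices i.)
Roots: {-7, -1, 3, 5}

Each tropical root is a break point of the lower envelope of the lines y = a_i + i · x (there are 5 lines, with slopes 0, 1, ..., 4). Only the lines that attain the minimum somewhere contribute to roots; other lines are dominated. Here the surviving (envelope) indices are i = 4, i = 3, i = 2, i = 1, i = 0.
Intersections between consecutive envelope lines give the roots: for adjacent envelope indices i < j the intersection is x = (a_i − a_j) / (j − i). Reading off the sorted break points: {-7, -1, 3, 5}.
Verification: at each break x_0, at least two indices attain the minimum of min_i(a_i + i · x_0).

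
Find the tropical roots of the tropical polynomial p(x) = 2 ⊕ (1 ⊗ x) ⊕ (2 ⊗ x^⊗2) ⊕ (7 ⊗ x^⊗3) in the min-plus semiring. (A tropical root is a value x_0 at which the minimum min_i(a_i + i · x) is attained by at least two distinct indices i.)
Roots: {-5, -1, 1}

Each tropical root is a break point of the lower envelope of the lines y = a_i + i · x (there are 4 lines, with slopes 0, 1, ..., 3). Only the lines that attain the minimum somewhere contribute to roots; other lines are dominated. Here the surviving (envelope) indices are i = 3, i = 2, i = 1, i = 0.
Intersections between consecutive envelope lines give the roots: for adjacent envelope indices i < j the intersection is x = (a_i − a_j) / (j − i). Reading off the sorted break points: {-5, -1, 1}.
Verification: at each break x_0, at least two indices attain the minimum of min_i(a_i + i · x_0).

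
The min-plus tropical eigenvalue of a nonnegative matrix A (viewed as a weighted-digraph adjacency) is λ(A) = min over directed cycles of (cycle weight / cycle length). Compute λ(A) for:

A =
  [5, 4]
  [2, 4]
λ(A) = 3

Enumerate directed cycles and compute their means (weight / length). Sample:
  cycle 0 → 0: weight = 5, length = 1, mean = 5/1 ≈ 5.000
  cycle 1 → 1: weight = 4, length = 1, mean = 4/1 ≈ 4.000
  cycle 0 → 1 → 0: weight = 6, length = 2, mean = 6/2 ≈ 3.000
  cycle 1 → 0 → 1: weight = 6, length = 2, mean = 6/2 ≈ 3.000
Minimum mean = 3.000, attained e.g. along the cycle 0 → 1 → 0 with weight 6 and length 2. So λ(A) = 6/2 = 3.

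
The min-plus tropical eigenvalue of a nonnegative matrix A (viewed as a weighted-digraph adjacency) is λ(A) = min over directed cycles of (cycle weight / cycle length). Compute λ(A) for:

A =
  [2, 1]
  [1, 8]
λ(A) = 1

Enumerate directed cycles and compute their means (weight / length). Sample:
  cycle 0 → 0: weight = 2, length = 1, mean = 2/1 ≈ 2.000
  cycle 1 → 1: weight = 8, length = 1, mean = 8/1 ≈ 8.000
  cycle 0 → 1 → 0: weight = 2, length = 2, mean = 2/2 ≈ 1.000
  cycle 1 → 0 → 1: weight = 2, length = 2, mean = 2/2 ≈ 1.000
Minimum mean = 1.000, attained e.g. along the cycle 0 → 1 → 0 with weight 2 and length 2. So λ(A) = 2/2 = 1.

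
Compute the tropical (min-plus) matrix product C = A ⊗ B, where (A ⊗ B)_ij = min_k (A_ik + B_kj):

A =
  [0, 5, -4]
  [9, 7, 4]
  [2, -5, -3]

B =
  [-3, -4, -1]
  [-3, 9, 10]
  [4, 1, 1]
A ⊗ B =
  [-3, -4, -3]
  [4, 5, 5]
  [-8, -2, -2]

Apply the min-plus product entry-by-entry:
  C[0][0] = min over k of (A[0][0] + B[0][0] = 0 + -3 = -3, A[0][1] + B[1][0] = 5 + -3 = 2, A[0][2] + B[2][0] = -4 + 4 = 0) = -3 (attained at k = 0)
  C[0][1] = min over k of (A[0][0] + B[0][1] = 0 + -4 = -4, A[0][1] + B[1][1] = 5 + 9 = 14, A[0][2] + B[2][1] = -4 + 1 = -3) = -4 (attained at k = 0)
  C[0][2] = min over k of (A[0][0] + B[0][2] = 0 + -1 = -1, A[0][1] + B[1][2] = 5 + 10 = 15, A[0][2] + B[2][2] = -4 + 1 = -3) = -3 (attained at k = 2)
  C[1][0] = min over k of (A[1][0] + B[0][0] = 9 + -3 = 6, A[1][1] + B[1][0] = 7 + -3 = 4, A[1][2] + B[2][0] = 4 + 4 = 8) = 4 (attained at k = 1)
  C[1][1] = min over k of (A[1][0] + B[0][1] = 9 + -4 = 5, A[1][1] + B[1][1] = 7 + 9 = 16, A[1][2] + B[2][1] = 4 + 1 = 5) = 5 (attained at k = 0)
  C[1][2] = min over k of (A[1][0] + B[0][2] = 9 + -1 = 8, A[1][1] + B[1][2] = 7 + 10 = 17, A[1][2] + B[2][2] = 4 + 1 = 5) = 5 (attained at k = 2)
  C[2][0] = min over k of (A[2][0] + B[0][0] = 2 + -3 = -1, A[2][1] + B[1][0] = -5 + -3 = -8, A[2][2] + B[2][0] = -3 + 4 = 1) = -8 (attained at k = 1)
  C[2][1] = min over k of (A[2][0] + B[0][1] = 2 + -4 = -2, A[2][1] + B[1][1] = -5 + 9 = 4, A[2][2] + B[2][1] = -3 + 1 = -2) = -2 (attained at k = 0)
  C[2][2] = min over k of (A[2][0] + B[0][2] = 2 + -1 = 1, A[2][1] + B[1][2] = -5 + 10 = 5, A[2][2] + B[2][2] = -3 + 1 = -2) = -2 (attained at k = 2)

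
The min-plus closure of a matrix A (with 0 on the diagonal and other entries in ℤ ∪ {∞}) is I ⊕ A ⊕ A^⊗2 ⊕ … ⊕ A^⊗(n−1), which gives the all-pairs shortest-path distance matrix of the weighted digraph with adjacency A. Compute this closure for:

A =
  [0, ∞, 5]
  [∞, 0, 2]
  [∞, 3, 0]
Closure =
  [0, 8, 5]
  [∞, 0, 2]
  [∞, 3, 0]

This is the Floyd-Warshall all-pairs shortest-path computation. For each intermediate vertex k = 0, 1, …, 2, update dist[i][j] ← min(dist[i][j], dist[i][k] + dist[k][j]). The final matrix gives, for each (i, j), the minimum total weight of any directed path from i to j (possibly empty when i = j).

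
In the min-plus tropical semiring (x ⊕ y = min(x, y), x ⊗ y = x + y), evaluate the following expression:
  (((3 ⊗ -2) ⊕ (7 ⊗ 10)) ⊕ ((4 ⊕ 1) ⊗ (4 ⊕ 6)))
(((3 ⊗ -2) ⊕ (7 ⊗ 10)) ⊕ ((4 ⊕ 1) ⊗ (4 ⊕ 6))) = 1

Expand innermost to outermost. Recall ⊕ takes the minimum of its arguments and ⊗ takes their sum. Working out the expression (((3 ⊗ -2) ⊕ (7 ⊗ 10)) ⊕ ((4 ⊕ 1) ⊗ (4 ⊕ 6))) gives 1.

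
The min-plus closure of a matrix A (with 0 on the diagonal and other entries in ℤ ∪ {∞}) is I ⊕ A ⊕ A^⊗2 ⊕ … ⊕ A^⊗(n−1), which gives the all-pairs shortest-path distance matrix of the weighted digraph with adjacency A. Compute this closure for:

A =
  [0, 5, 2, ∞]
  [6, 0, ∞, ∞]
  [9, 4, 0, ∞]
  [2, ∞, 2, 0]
Closure =
  [0, 5, 2, ∞]
  [6, 0, 8, ∞]
  [9, 4, 0, ∞]
  [2, 6, 2, 0]

This is the Floyd-Warshall all-pairs shortest-path computation. For each intermediate vertex k = 0, 1, …, 3, update dist[i][j] ← min(dist[i][j], dist[i][k] + dist[k][j]). The final matrix gives, for each (i, j), the minimum total weight of any directed path from i to j (possibly empty when i = j).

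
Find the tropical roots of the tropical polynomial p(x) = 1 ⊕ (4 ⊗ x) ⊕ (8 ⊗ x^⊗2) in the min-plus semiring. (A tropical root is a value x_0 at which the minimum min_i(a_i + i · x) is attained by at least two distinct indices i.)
Roots: {-4, -3}

Each tropical root is a break point of the lower envelope of the lines y = a_i + i · x (there are 3 lines, with slopes 0, 1, ..., 2). Only the lines that attain the minimum somewhere contribute to roots; other lines are dominated. Here the surviving (envelope) indices are i = 2, i = 1, i = 0.
Intersections between consecutive envelope lines give the roots: for adjacent envelope indices i < j the intersection is x = (a_i − a_j) / (j − i). Reading off the sorted break points: {-4, -3}.
Verification: at each break x_0, at least two indices attain the minimum of min_i(a_i + i · x_0).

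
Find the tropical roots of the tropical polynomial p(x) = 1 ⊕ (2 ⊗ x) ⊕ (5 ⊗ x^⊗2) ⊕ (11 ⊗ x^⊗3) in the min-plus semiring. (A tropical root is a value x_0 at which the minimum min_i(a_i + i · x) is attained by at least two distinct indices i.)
Roots: {-6, -3, -1}

Each tropical root is a break point of the lower envelope of the lines y = a_i + i · x (there are 4 lines, with slopes 0, 1, ..., 3). Only the lines that attain the minimum somewhere contribute to roots; other lines are dominated. Here the surviving (envelope) indices are i = 3, i = 2, i = 1, i = 0.
Intersections between consecutive envelope lines give the roots: for adjacent envelope indices i < j the intersection is x = (a_i − a_j) / (j − i). Reading off the sorted break points: {-6, -3, -1}.
Verification: at each break x_0, at least two indices attain the minimum of min_i(a_i + i · x_0).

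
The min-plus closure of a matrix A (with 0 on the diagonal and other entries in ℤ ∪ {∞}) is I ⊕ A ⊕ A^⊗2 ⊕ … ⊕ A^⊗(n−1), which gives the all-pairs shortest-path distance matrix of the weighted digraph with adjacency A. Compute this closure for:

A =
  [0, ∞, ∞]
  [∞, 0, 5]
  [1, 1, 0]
Closure =
  [0, ∞, ∞]
  [6, 0, 5]
  [1, 1, 0]

This is the Floyd-Warshall all-pairs shortest-path computation. For each intermediate vertex k = 0, 1, …, 2, update dist[i][j] ← min(dist[i][j], dist[i][k] + dist[k][j]). The final matrix gives, for each (i, j), the minimum total weight of any directed path from i to j (possibly empty when i = j).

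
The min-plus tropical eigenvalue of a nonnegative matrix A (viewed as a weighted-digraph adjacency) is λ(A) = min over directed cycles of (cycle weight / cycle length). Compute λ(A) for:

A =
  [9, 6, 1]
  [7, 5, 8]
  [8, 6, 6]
λ(A) = 9/2

Enumerate directed cycles and compute their means (weight / length). Sample:
  cycle 0 → 0: weight = 9, length = 1, mean = 9/1 ≈ 9.000
  cycle 1 → 1: weight = 5, length = 1, mean = 5/1 ≈ 5.000
  cycle 2 → 2: weight = 6, length = 1, mean = 6/1 ≈ 6.000
  cycle 0 → 1 → 0: weight = 13, length = 2, mean = 13/2 ≈ 6.500
  cycle 0 → 2 → 0: weight = 9, length = 2, mean = 9/2 ≈ 4.500
  cycle 1 → 0 → 1: weight = 13, length = 2, mean = 13/2 ≈ 6.500
Minimum mean = 4.500, attained e.g. along the cycle 0 → 2 → 0 with weight 9 and length 2. So λ(A) = 9/2 = 9/2.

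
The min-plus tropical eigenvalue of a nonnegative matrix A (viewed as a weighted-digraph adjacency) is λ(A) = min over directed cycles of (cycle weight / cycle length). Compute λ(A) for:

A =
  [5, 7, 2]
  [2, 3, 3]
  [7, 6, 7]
λ(A) = 3

Enumerate directed cycles and compute their means (weight / length). Sample:
  cycle 0 → 0: weight = 5, length = 1, mean = 5/1 ≈ 5.000
  cycle 1 → 1: weight = 3, length = 1, mean = 3/1 ≈ 3.000
  cycle 2 → 2: weight = 7, length = 1, mean = 7/1 ≈ 7.000
  cycle 0 → 1 → 0: weight = 9, length = 2, mean = 9/2 ≈ 4.500
  cycle 0 → 2 → 0: weight = 9, length = 2, mean = 9/2 ≈ 4.500
  cycle 1 → 0 → 1: weight = 9, length = 2, mean = 9/2 ≈ 4.500
Minimum mean = 3.000, attained e.g. along the cycle 1 → 1 with weight 3 and length 1. So λ(A) = 3/1 = 3.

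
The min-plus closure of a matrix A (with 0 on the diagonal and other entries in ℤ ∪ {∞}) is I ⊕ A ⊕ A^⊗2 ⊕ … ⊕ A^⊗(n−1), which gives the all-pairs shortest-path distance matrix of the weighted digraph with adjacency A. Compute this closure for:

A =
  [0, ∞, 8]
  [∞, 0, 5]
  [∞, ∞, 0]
Closure =
  [0, ∞, 8]
  [∞, 0, 5]
  [∞, ∞, 0]

This is the Floyd-Warshall all-pairs shortest-path computation. For each intermediate vertex k = 0, 1, …, 2, update dist[i][j] ← min(dist[i][j], dist[i][k] + dist[k][j]). The final matrix gives, for each (i, j), the minimum total weight of any directed path from i to j (possibly empty when i = j).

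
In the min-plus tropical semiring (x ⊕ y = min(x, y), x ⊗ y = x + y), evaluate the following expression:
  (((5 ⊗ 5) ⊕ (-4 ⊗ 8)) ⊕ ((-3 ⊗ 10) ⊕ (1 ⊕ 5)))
(((5 ⊗ 5) ⊕ (-4 ⊗ 8)) ⊕ ((-3 ⊗ 10) ⊕ (1 ⊕ 5))) = 1

Expand innermost to outermost. Recall ⊕ takes the minimum of its arguments and ⊗ takes their sum. Working out the expression (((5 ⊗ 5) ⊕ (-4 ⊗ 8)) ⊕ ((-3 ⊗ 10) ⊕ (1 ⊕ 5))) gives 1.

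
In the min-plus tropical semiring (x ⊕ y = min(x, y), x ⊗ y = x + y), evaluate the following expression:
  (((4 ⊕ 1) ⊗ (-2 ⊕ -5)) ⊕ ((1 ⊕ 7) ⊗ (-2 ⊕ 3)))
(((4 ⊕ 1) ⊗ (-2 ⊕ -5)) ⊕ ((1 ⊕ 7) ⊗ (-2 ⊕ 3))) = -4

Expand innermost to outermost. Recall ⊕ takes the minimum of its arguments and ⊗ takes their sum. Working out the expression (((4 ⊕ 1) ⊗ (-2 ⊕ -5)) ⊕ ((1 ⊕ 7) ⊗ (-2 ⊕ 3))) gives -4.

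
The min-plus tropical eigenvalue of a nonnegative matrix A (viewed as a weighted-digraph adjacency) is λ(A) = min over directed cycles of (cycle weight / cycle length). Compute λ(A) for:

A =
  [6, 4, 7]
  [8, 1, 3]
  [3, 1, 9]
λ(A) = 1

Enumerate directed cycles and compute their means (weight / length). Sample:
  cycle 0 → 0: weight = 6, length = 1, mean = 6/1 ≈ 6.000
  cycle 1 → 1: weight = 1, length = 1, mean = 1/1 ≈ 1.000
  cycle 2 → 2: weight = 9, length = 1, mean = 9/1 ≈ 9.000
  cycle 0 → 1 → 0: weight = 12, length = 2, mean = 12/2 ≈ 6.000
  cycle 0 → 2 → 0: weight = 10, length = 2, mean = 10/2 ≈ 5.000
  cycle 1 → 0 → 1: weight = 12, length = 2, mean = 12/2 ≈ 6.000
Minimum mean = 1.000, attained e.g. along the cycle 1 → 1 with weight 1 and length 1. So λ(A) = 1/1 = 1.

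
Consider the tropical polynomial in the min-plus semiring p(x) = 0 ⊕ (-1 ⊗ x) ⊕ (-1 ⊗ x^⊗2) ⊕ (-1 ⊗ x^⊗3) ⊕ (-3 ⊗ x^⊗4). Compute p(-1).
p(-1) = -7

A tropical monomial a ⊗ x^⊗i evaluates to a + i · x. Evaluating each term at x = -1:
  Term 0 contributes 0 + 0 · -1 = 0
  Term 1 contributes -1 + 1 · -1 = -2
  Term 2 contributes -1 + 2 · -1 = -3
  Term 3 contributes -1 + 3 · -1 = -4
  Term 4 contributes -3 + 4 · -1 = -7
p(-1) = ⊕ of these = min[0, -2, -3, -4, -7] = -7.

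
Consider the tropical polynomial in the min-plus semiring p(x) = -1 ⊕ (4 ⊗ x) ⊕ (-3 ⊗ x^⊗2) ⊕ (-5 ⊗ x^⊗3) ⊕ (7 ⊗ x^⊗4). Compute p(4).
p(4) = -1

A tropical monomial a ⊗ x^⊗i evaluates to a + i · x. Evaluating each term at x = 4:
  Term 0 contributes -1 + 0 · 4 = -1
  Term 1 contributes 4 + 1 · 4 = 8
  Term 2 contributes -3 + 2 · 4 = 5
  Term 3 contributes -5 + 3 · 4 = 7
  Term 4 contributes 7 + 4 · 4 = 23
p(4) = ⊕ of these = min[-1, 8, 5, 7, 23] = -1.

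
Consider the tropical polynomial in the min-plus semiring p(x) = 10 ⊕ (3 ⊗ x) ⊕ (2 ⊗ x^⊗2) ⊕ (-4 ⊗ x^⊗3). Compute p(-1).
p(-1) = -7

A tropical monomial a ⊗ x^⊗i evaluates to a + i · x. Evaluating each term at x = -1:
  Term 0 contributes 10 + 0 · -1 = 10
  Term 1 contributes 3 + 1 · -1 = 2
  Term 2 contributes 2 + 2 · -1 = 0
  Term 3 contributes -4 + 3 · -1 = -7
p(-1) = ⊕ of these = min[10, 2, 0, -7] = -7.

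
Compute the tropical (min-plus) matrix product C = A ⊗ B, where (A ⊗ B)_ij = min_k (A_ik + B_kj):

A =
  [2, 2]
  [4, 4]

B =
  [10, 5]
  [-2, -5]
A ⊗ B =
  [0, -3]
  [2, -1]

Apply the min-plus product entry-by-entry:
  C[0][0] = min over k of (A[0][0] + B[0][0] = 2 + 10 = 12, A[0][1] + B[1][0] = 2 + -2 = 0) = 0 (attained at k = 1)
  C[0][1] = min over k of (A[0][0] + B[0][1] = 2 + 5 = 7, A[0][1] + B[1][1] = 2 + -5 = -3) = -3 (attained at k = 1)
  C[1][0] = min over k of (A[1][0] + B[0][0] = 4 + 10 = 14, A[1][1] + B[1][0] = 4 + -2 = 2) = 2 (attained at k = 1)
  C[1][1] = min over k of (A[1][0] + B[0][1] = 4 + 5 = 9, A[1][1] + B[1][1] = 4 + -5 = -1) = -1 (attained at k = 1)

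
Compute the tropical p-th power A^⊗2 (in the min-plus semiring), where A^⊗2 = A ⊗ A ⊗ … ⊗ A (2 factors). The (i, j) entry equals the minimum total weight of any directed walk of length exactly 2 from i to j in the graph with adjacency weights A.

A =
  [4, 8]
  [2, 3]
A^⊗2 =
  [8, 11]
  [5, 6]

Each entry (A^⊗2)_ij equals the minimum over all length-2 walks i = v_0 → v_1 → … → v_2 = j of Σ_t A[v_t][v_{t+1}]. For example, for (i, j) = (0, 1) we minimise over 2 possible intermediate vertex sequences; the minimum is 11, attained along the walk 0 → 1 → 1.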